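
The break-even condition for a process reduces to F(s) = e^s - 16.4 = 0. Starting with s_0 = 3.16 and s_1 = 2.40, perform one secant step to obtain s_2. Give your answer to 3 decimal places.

F(3.16) = 7.17060, F(2.40) = -5.37682
s_2 = 2.40000 − (-5.37682)·(2.40000 − 3.16000) / (-5.37682 − 7.17060) = 2.40000 − (4.08639)/(-12.54742) = 2.72568

2.726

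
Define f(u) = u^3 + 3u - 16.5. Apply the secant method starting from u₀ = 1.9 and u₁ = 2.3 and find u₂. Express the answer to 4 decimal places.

f(1.9) = -3.941000, f(2.3) = 2.567000
u₂ = 2.300000 − 2.567000·(2.300000 − 1.900000) / (2.567000 − (-3.941000)) = 2.300000 − (1.026800)/(6.508000) = 2.142225

2.1422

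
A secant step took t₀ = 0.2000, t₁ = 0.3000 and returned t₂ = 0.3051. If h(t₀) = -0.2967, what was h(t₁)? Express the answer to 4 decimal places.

The secant line through (0.2000, -0.2967) and (0.3000, h(t₁)) crosses zero at t₂ = 0.3051.
So (0.2000, -0.2967), (0.3000, h(t₁)), (0.3051, 0) are collinear:
h(t₁) = -0.2967 · (0.3000 − 0.3051) / (0.2000 − 0.3051) = -0.2967 · (-0.005100)/(-0.105100) = -0.014397

-0.0144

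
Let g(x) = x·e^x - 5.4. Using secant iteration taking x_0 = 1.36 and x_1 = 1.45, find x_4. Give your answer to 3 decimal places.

1.371

g(1.36) = -0.10118, g(1.45) = 0.78152
x_2 = 1.45000 − 0.78152·(1.45000 − 1.36000) / (0.78152 − (-0.10118)) = 1.45000 − (0.07034)/(0.88269) = 1.37032
g(1.37032) = -0.00562
x_3 = 1.37032 − (-0.00562)·(1.37032 − 1.45000) / (-0.00562 − 0.78152) = 1.37032 − (0.00045)/(-0.78714) = 1.37089
g(1.37089) = -0.00031
x_4 = 1.37089 − (-0.00031)·(1.37089 − 1.37032) / (-0.00031 − (-0.00562)) = 1.37089 − (0.00000)/(0.00531) = 1.37092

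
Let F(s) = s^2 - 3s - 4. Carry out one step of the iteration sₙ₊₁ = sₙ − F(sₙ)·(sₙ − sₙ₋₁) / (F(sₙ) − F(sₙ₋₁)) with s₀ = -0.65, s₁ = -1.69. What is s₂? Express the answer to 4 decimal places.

F(-0.65) = -1.627500, F(-1.69) = 3.926100
s₂ = -1.690000 − 3.926100·(-1.690000 − (-0.650000)) / (3.926100 − (-1.627500)) = -1.690000 − (-4.083144)/(5.553600) = -0.954775

-0.9548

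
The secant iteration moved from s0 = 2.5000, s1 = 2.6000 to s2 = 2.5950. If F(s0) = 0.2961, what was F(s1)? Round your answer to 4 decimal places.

The secant line through (2.5000, 0.2961) and (2.6000, F(s1)) crosses zero at s2 = 2.5950.
So (2.5000, 0.2961), (2.6000, F(s1)), (2.5950, 0) are collinear:
F(s1) = 0.2961 · (2.6000 − 2.5950) / (2.5000 − 2.5950) = 0.2961 · (0.005000)/(-0.095000) = -0.015584

-0.0156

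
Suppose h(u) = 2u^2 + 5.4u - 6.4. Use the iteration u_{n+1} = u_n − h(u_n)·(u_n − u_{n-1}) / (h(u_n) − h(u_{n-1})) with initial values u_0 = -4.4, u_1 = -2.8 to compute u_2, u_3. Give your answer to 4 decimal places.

h(-4.4) = 8.560000, h(-2.8) = -5.840000
u_2 = -2.800000 − (-5.840000)·(-2.800000 − (-4.400000)) / (-5.840000 − 8.560000) = -2.800000 − (-9.344000)/(-14.400000) = -3.448889
h(-3.448889) = -1.234331
u_3 = -3.448889 − (-1.234331)·(-3.448889 − (-2.800000)) / (-1.234331 − (-5.840000)) = -3.448889 − (0.800944)/(4.605669) = -3.622793

-3.4489, -3.6228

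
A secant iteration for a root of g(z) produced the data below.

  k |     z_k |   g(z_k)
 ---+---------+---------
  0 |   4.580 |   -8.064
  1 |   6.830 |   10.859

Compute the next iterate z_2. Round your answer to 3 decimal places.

5.539

z_2 = 6.830 − 10.859·(6.830 − 4.580) / (10.859 − (-8.064))
   = 6.830 − (24.43275)/(18.92300) = 5.53883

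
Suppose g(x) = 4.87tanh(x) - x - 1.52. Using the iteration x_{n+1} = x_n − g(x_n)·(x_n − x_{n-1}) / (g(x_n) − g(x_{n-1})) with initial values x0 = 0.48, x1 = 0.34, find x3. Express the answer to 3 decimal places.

g(0.48) = 0.17321, g(0.34) = -0.26519
x2 = 0.34000 − (-0.26519)·(0.34000 − 0.48000) / (-0.26519 − 0.17321) = 0.34000 − (0.03713)/(-0.43839) = 0.42469
g(0.42469) = 0.00756
x3 = 0.42469 − 0.00756·(0.42469 − 0.34000) / (0.00756 − (-0.26519)) = 0.42469 − (0.00064)/(0.27274) = 0.42234

0.422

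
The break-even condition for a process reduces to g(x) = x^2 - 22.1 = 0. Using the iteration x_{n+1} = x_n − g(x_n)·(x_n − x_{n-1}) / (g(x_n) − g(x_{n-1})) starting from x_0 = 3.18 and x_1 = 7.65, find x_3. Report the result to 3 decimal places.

4.599

g(3.18) = -11.98760, g(7.65) = 36.42250
x_2 = 7.65000 − 36.42250·(7.65000 − 3.18000) / (36.42250 − (-11.98760)) = 7.65000 − (162.80858)/(48.41010) = 4.28689
g(4.28689) = -3.72259
x_3 = 4.28689 − (-3.72259)·(4.28689 − 7.65000) / (-3.72259 − 36.42250) = 4.28689 − (12.51948)/(-40.14509) = 4.59874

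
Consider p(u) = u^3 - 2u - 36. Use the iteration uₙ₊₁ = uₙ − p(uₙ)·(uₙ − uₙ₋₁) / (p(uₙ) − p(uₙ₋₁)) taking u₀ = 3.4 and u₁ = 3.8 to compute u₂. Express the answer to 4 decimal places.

3.4947

p(3.4) = -3.496000, p(3.8) = 11.272000
u₂ = 3.800000 − 11.272000·(3.800000 − 3.400000) / (11.272000 − (-3.496000)) = 3.800000 − (4.508800)/(14.768000) = 3.494691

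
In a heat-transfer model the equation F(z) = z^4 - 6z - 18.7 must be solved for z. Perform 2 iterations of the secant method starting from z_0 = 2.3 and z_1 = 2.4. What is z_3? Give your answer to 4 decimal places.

2.3984

F(2.3) = -4.515900, F(2.4) = 0.077600
z_2 = 2.400000 − 0.077600·(2.400000 − 2.300000) / (0.077600 − (-4.515900)) = 2.400000 − (0.007760)/(4.593500) = 2.398311
F(2.398311) = -0.005579
z_3 = 2.398311 − (-0.005579)·(2.398311 − 2.400000) / (-0.005579 − 0.077600) = 2.398311 − (0.000009)/(-0.083179) = 2.398424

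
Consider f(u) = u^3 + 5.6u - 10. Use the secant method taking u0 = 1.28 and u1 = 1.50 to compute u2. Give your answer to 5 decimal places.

f(1.28) = -0.7348480, f(1.50) = 1.7750000
u2 = 1.5000000 − 1.7750000·(1.5000000 − 1.2800000) / (1.7750000 − (-0.7348480)) = 1.5000000 − (0.3905000)/(2.5098480) = 1.3444129

1.34441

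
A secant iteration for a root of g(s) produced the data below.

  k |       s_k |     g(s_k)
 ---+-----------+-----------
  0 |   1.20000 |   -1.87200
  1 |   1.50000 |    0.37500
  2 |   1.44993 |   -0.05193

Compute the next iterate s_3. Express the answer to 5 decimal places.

1.45602

s_3 = 1.44993 − (-0.05193)·(1.44993 − 1.50000) / (-0.05193 − 0.37500)
   = 1.44993 − (0.0026001)/(-0.4269300) = 1.4560203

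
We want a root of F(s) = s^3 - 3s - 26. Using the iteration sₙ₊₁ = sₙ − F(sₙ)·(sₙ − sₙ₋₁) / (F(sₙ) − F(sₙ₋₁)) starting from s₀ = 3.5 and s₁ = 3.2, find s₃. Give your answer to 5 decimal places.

F(3.5) = 6.3750000, F(3.2) = -2.8320000
s₂ = 3.2000000 − (-2.8320000)·(3.2000000 − 3.5000000) / (-2.8320000 − 6.3750000) = 3.2000000 − (0.8496000)/(-9.2070000) = 3.2922776
F(3.2922776) = -0.1915332
s₃ = 3.2922776 − (-0.1915332)·(3.2922776 − 3.2000000) / (-0.1915332 − (-2.8320000)) = 3.2922776 − (-0.0176742)/(2.6404668) = 3.2989712

3.29897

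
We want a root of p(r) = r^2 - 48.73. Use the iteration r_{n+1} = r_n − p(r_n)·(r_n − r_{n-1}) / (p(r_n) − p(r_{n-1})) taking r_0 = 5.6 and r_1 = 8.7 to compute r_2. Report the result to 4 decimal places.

6.8147

p(5.6) = -17.370000, p(8.7) = 26.960000
r_2 = 8.700000 − 26.960000·(8.700000 − 5.600000) / (26.960000 − (-17.370000)) = 8.700000 − (83.576000)/(44.330000) = 6.814685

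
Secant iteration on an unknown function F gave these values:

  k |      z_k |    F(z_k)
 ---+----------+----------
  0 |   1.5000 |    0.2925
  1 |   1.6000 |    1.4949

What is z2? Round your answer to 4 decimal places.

1.4757

z2 = 1.6000 − 1.4949·(1.6000 − 1.5000) / (1.4949 − 0.2925)
   = 1.6000 − (0.149490)/(1.202400) = 1.475674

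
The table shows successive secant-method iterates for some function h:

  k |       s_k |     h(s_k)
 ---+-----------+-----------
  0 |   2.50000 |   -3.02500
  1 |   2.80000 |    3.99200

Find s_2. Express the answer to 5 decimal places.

2.62933

s_2 = 2.80000 − 3.99200·(2.80000 − 2.50000) / (3.99200 − (-3.02500))
   = 2.80000 − (1.1976000)/(7.0170000) = 2.6293288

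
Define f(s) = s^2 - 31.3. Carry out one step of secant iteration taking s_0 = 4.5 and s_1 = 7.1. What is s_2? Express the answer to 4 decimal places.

5.4526

f(4.5) = -11.050000, f(7.1) = 19.110000
s_2 = 7.100000 − 19.110000·(7.100000 − 4.500000) / (19.110000 − (-11.050000)) = 7.100000 − (49.686000)/(30.160000) = 5.452586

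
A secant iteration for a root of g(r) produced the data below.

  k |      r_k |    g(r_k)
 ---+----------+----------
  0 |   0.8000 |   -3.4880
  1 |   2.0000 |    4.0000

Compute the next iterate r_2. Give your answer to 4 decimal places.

1.3590

r_2 = 2.0000 − 4.0000·(2.0000 − 0.8000) / (4.0000 − (-3.4880))
   = 2.0000 − (4.800000)/(7.488000) = 1.358974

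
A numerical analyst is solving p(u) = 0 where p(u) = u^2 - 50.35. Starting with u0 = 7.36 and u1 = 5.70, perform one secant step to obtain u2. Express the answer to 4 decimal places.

p(7.36) = 3.819600, p(5.70) = -17.860000
u2 = 5.700000 − (-17.860000)·(5.700000 − 7.360000) / (-17.860000 − 3.819600) = 5.700000 − (29.647600)/(-21.679600) = 7.067534

7.0675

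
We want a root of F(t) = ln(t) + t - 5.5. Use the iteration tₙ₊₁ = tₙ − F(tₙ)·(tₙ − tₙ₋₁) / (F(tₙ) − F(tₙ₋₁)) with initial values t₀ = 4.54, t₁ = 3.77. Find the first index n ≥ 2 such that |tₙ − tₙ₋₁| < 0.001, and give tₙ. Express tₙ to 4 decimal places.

F(4.54) = 0.552927, F(3.77) = -0.402925
t₂ = 3.770000 − (-0.402925)·(-0.770000)/(-0.955852) = 4.094582;  |Δ| = 0.324582
F(4.094582) = 0.004246
t₃ = 4.094582 − 0.004246·(0.324582)/(0.407171) = 4.091197;  |Δ| = 0.003385
F(4.091197) = 0.000034
t₄ = 4.091197 − 0.000034·(-0.003385)/(-0.004212) = 4.091169;  |Δ| = 0.000028
|t₄ − t₃| = 0.000028 < 0.001

n = 4, tₙ = 4.0912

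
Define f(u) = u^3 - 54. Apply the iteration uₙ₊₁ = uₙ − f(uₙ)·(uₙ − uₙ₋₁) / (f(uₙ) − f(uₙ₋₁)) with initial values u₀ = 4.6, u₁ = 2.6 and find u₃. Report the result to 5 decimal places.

3.88988

f(4.6) = 43.3360000, f(2.6) = -36.4240000
u₂ = 2.6000000 − (-36.4240000)·(2.6000000 − 4.6000000) / (-36.4240000 − 43.3360000) = 2.6000000 − (72.8480000)/(-79.7600000) = 3.5133400
f(3.5133400) = -10.6328833
u₃ = 3.5133400 − (-10.6328833)·(3.5133400 − 2.6000000) / (-10.6328833 − (-36.4240000)) = 3.5133400 − (-9.7114379)/(25.7911167) = 3.8898820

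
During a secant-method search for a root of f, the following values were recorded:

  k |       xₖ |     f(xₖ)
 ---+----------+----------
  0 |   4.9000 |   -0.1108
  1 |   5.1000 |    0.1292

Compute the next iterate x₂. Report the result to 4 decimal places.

4.9923

x₂ = 5.1000 − 0.1292·(5.1000 − 4.9000) / (0.1292 − (-0.1108))
   = 5.1000 − (0.025840)/(0.240000) = 4.992333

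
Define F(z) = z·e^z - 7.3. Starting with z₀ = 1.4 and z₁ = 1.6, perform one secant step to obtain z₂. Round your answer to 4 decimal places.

F(1.4) = -1.622720, F(1.6) = 0.624852
z₂ = 1.600000 − 0.624852·(1.600000 − 1.400000) / (0.624852 − (-1.622720)) = 1.600000 − (0.124970)/(2.247572) = 1.544398

1.5444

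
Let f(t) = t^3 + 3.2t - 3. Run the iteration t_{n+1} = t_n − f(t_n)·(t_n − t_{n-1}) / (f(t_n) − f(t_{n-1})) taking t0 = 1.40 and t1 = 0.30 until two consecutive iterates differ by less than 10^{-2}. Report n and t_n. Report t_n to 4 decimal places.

n = 5, t_n = 0.7858

f(1.40) = 4.224000, f(0.30) = -2.013000
t2 = 0.300000 − (-2.013000)·(-1.100000)/(-6.237000) = 0.655026;  |Δ| = 0.355026
f(0.655026) = -0.622870
t3 = 0.655026 − (-0.622870)·(0.355026)/(1.390130) = 0.814102;  |Δ| = 0.159075
f(0.814102) = 0.144681
t4 = 0.814102 − 0.144681·(0.159075)/(0.767551) = 0.784117;  |Δ| = 0.029985
f(0.784117) = -0.008722
t5 = 0.784117 − (-0.008722)·(-0.029985)/(-0.153403) = 0.785821;  |Δ| = 0.001705
|t5 − t4| = 0.001705 < 10^{-2}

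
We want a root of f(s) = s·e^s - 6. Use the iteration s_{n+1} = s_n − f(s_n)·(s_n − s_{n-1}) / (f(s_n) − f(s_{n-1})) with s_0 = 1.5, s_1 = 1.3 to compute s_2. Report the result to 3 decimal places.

f(1.5) = 0.72253, f(1.3) = -1.22991
s_2 = 1.30000 − (-1.22991)·(1.30000 − 1.50000) / (-1.22991 − 0.72253) = 1.30000 − (0.24598)/(-1.95245) = 1.42599

1.426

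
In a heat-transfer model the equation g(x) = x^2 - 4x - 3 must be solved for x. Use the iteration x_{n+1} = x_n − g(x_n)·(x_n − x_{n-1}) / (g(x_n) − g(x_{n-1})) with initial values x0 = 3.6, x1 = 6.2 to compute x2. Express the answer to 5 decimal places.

4.36552

g(3.6) = -4.4400000, g(6.2) = 10.6400000
x2 = 6.2000000 − 10.6400000·(6.2000000 − 3.6000000) / (10.6400000 − (-4.4400000)) = 6.2000000 − (27.6640000)/(15.0800000) = 4.3655172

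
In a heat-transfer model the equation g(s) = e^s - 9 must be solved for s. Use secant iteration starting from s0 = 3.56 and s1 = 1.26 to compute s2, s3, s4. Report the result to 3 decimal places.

g(3.56) = 26.16320, g(1.26) = -5.47458
s2 = 1.26000 − (-5.47458)·(1.26000 − 3.56000) / (-5.47458 − 26.16320) = 1.26000 − (12.59153)/(-31.63778) = 1.65799
g(1.65799) = -3.75125
s3 = 1.65799 − (-3.75125)·(1.65799 − 1.26000) / (-3.75125 − (-5.47458)) = 1.65799 − (-1.49296)/(1.72333) = 2.52431
g(2.52431) = 3.48232
s4 = 2.52431 − 3.48232·(2.52431 − 1.65799) / (3.48232 − (-3.75125)) = 2.52431 − (3.01681)/(7.23357) = 2.10726

1.658, 2.524, 2.107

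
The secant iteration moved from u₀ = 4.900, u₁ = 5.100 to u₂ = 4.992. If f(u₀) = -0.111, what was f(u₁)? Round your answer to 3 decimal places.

The secant line through (4.900, -0.111) and (5.100, f(u₁)) crosses zero at u₂ = 4.992.
So (4.900, -0.111), (5.100, f(u₁)), (4.992, 0) are collinear:
f(u₁) = -0.111 · (5.100 − 4.992) / (4.900 − 4.992) = -0.111 · (0.10800)/(-0.09200) = 0.13030

0.130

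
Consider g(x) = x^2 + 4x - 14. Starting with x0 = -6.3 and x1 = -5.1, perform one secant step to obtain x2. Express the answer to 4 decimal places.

-6.2338

g(-6.3) = 0.490000, g(-5.1) = -8.390000
x2 = -5.100000 − (-8.390000)·(-5.100000 − (-6.300000)) / (-8.390000 − 0.490000) = -5.100000 − (-10.068000)/(-8.880000) = -6.233784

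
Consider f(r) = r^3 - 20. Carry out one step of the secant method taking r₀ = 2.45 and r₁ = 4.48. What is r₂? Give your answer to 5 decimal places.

f(2.45) = -5.2938750, f(4.48) = 69.9153920
r₂ = 4.4800000 − 69.9153920·(4.4800000 − 2.4500000) / (69.9153920 − (-5.2938750)) = 4.4800000 − (141.9282458)/(75.2092670) = 2.5928889

2.59289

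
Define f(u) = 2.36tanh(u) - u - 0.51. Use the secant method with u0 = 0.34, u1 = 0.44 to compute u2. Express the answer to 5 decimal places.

0.41465

f(0.34) = -0.0771533, f(0.44) = 0.0262009
u2 = 0.4400000 − 0.0262009·(0.4400000 − 0.3400000) / (0.0262009 − (-0.0771533)) = 0.4400000 − (0.0026201)/(0.1033542) = 0.4146494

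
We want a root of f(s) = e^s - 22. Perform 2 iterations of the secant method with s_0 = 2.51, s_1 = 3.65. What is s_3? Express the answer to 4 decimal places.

3.0499

f(2.51) = -9.695070, f(3.65) = 16.474666
s_2 = 3.650000 − 16.474666·(3.650000 − 2.510000) / (16.474666 − (-9.695070)) = 3.650000 − (18.781119)/(26.169736) = 2.932334
f(2.932334) = -3.228601
s_3 = 2.932334 − (-3.228601)·(2.932334 − 3.650000) / (-3.228601 − 16.474666) = 2.932334 − (2.317056)/(-19.703267) = 3.049932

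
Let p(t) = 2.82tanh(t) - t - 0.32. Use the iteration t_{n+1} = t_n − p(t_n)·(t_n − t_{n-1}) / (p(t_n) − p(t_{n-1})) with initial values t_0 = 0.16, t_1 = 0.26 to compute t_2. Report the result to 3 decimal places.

p(0.16) = -0.03261, p(0.26) = 0.13711
t_2 = 0.26000 − 0.13711·(0.26000 − 0.16000) / (0.13711 − (-0.03261)) = 0.26000 − (0.01371)/(0.16972) = 0.17921

0.179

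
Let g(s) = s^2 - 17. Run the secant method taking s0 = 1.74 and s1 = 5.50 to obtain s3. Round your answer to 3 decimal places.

4.055

g(1.74) = -13.97240, g(5.50) = 13.25000
s2 = 5.50000 − 13.25000·(5.50000 − 1.74000) / (13.25000 − (-13.97240)) = 5.50000 − (49.82000)/(27.22240) = 3.66989
g(3.66989) = -3.53191
s3 = 3.66989 − (-3.53191)·(3.66989 − 5.50000) / (-3.53191 − 13.25000) = 3.66989 − (6.46379)/(-16.78191) = 4.05505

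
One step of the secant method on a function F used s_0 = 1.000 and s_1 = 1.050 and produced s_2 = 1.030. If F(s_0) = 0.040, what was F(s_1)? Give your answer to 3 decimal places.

The secant line through (1.000, 0.040) and (1.050, F(s_1)) crosses zero at s_2 = 1.030.
So (1.000, 0.040), (1.050, F(s_1)), (1.030, 0) are collinear:
F(s_1) = 0.040 · (1.050 − 1.030) / (1.000 − 1.030) = 0.040 · (0.02000)/(-0.03000) = -0.02667

-0.027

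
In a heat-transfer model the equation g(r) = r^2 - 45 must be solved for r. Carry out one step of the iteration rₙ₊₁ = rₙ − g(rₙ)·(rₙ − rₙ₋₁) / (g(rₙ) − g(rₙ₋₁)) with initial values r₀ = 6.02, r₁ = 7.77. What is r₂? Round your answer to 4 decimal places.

6.6552

g(6.02) = -8.759600, g(7.77) = 15.372900
r₂ = 7.770000 − 15.372900·(7.770000 − 6.020000) / (15.372900 − (-8.759600)) = 7.770000 − (26.902575)/(24.132500) = 6.655214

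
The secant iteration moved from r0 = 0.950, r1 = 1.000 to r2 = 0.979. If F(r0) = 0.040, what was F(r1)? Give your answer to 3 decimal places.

The secant line through (0.950, 0.040) and (1.000, F(r1)) crosses zero at r2 = 0.979.
So (0.950, 0.040), (1.000, F(r1)), (0.979, 0) are collinear:
F(r1) = 0.040 · (1.000 − 0.979) / (0.950 − 0.979) = 0.040 · (0.02100)/(-0.02900) = -0.02897

-0.029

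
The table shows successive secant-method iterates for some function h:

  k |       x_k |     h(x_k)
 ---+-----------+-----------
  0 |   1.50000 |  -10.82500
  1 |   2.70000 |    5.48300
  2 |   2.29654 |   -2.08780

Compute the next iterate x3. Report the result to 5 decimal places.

2.40780

x3 = 2.29654 − (-2.08780)·(2.29654 − 2.70000) / (-2.08780 − 5.48300)
   = 2.29654 − (0.8423438)/(-7.5708000) = 2.4078022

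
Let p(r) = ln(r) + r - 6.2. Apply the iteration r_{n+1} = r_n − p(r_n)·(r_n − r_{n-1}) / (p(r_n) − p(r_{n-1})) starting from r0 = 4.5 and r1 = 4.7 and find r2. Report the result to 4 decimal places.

4.6609

p(4.5) = -0.195923, p(4.7) = 0.047563
r2 = 4.700000 − 0.047563·(4.700000 − 4.500000) / (0.047563 − (-0.195923)) = 4.700000 − (0.009513)/(0.243485) = 4.660932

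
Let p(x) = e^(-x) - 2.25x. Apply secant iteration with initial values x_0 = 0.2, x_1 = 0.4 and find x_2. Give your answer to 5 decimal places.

0.32324

p(0.2) = 0.3687308, p(0.4) = -0.2296800
x_2 = 0.4000000 − (-0.2296800)·(0.4000000 − 0.2000000) / (-0.2296800 − 0.3687308) = 0.4000000 − (-0.0459360)/(-0.5984107) = 0.3232367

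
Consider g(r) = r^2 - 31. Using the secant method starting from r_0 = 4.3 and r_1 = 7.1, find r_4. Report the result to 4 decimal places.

g(4.3) = -12.510000, g(7.1) = 19.410000
r_2 = 7.100000 − 19.410000·(7.100000 − 4.300000) / (19.410000 − (-12.510000)) = 7.100000 − (54.348000)/(31.920000) = 5.397368
g(5.397368) = -1.868414
r_3 = 5.397368 − (-1.868414)·(5.397368 − 7.100000) / (-1.868414 − 19.410000) = 5.397368 − (3.181221)/(-21.278414) = 5.546873
g(5.546873) = -0.232200
r_4 = 5.546873 − (-0.232200)·(5.546873 − 5.397368) / (-0.232200 − (-1.868414)) = 5.546873 − (-0.034715)/(1.636214) = 5.568090

5.5681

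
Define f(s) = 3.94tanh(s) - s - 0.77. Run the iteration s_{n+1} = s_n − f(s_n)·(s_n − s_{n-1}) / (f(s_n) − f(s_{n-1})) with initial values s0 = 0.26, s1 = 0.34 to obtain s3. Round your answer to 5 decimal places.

f(0.26) = -0.0280756, f(0.34) = 0.1802609
s2 = 0.3400000 − 0.1802609·(0.3400000 − 0.2600000) / (0.1802609 − (-0.0280756)) = 0.3400000 − (0.0144209)/(0.2083365) = 0.2707809
f(0.2707809) = 0.0007632
s3 = 0.2707809 − 0.0007632·(0.2707809 − 0.3400000) / (0.0007632 − 0.1802609) = 0.2707809 − (-0.0000528)/(-0.1794977) = 0.2704866

0.27049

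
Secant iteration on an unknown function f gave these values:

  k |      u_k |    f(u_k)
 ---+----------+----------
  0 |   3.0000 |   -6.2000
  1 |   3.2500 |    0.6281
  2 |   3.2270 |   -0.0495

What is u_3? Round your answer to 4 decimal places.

u_3 = 3.2270 − (-0.0495)·(3.2270 − 3.2500) / (-0.0495 − 0.6281)
   = 3.2270 − (0.001139)/(-0.677600) = 3.228680

3.2287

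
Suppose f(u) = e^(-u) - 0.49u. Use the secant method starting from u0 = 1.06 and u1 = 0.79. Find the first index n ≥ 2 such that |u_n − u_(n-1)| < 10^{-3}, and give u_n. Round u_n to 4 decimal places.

n = 4, u_n = 0.8619

f(1.06) = -0.172944, f(0.79) = 0.066745
u2 = 0.790000 − 0.066745·(-0.270000)/(0.239689) = 0.865185;  |Δ| = 0.075185
f(0.865185) = -0.002967
u3 = 0.865185 − (-0.002967)·(0.075185)/(-0.069712) = 0.861985;  |Δ| = 0.003200
f(0.861985) = -0.000050
u4 = 0.861985 − (-0.000050)·(-0.003200)/(0.002918) = 0.861930;  |Δ| = 0.000055
|u4 − u3| = 0.000055 < 10^{-3}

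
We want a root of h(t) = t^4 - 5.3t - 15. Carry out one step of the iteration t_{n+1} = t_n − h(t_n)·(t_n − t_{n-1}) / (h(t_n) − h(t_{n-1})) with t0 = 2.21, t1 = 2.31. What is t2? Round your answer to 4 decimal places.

h(2.21) = -2.858567, h(2.31) = 1.230963
t2 = 2.310000 − 1.230963·(2.310000 − 2.210000) / (1.230963 − (-2.858567)) = 2.310000 − (0.123096)/(4.089530) = 2.279900

2.2799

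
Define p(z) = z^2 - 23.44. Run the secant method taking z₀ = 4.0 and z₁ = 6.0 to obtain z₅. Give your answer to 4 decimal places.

4.8415

p(4.0) = -7.440000, p(6.0) = 12.560000
z₂ = 6.000000 − 12.560000·(6.000000 − 4.000000) / (12.560000 − (-7.440000)) = 6.000000 − (25.120000)/(20.000000) = 4.744000
p(4.744000) = -0.934464
z₃ = 4.744000 − (-0.934464)·(4.744000 − 6.000000) / (-0.934464 − 12.560000) = 4.744000 − (1.173687)/(-13.494464) = 4.830975
p(4.830975) = -0.101676
z₄ = 4.830975 − (-0.101676)·(4.830975 − 4.744000) / (-0.101676 − (-0.934464)) = 4.830975 − (-0.008843)/(0.832788) = 4.841594
p(4.841594) = 0.001036
z₅ = 4.841594 − 0.001036·(4.841594 − 4.830975) / (0.001036 − (-0.101676)) = 4.841594 − (0.000011)/(0.102713) = 4.841487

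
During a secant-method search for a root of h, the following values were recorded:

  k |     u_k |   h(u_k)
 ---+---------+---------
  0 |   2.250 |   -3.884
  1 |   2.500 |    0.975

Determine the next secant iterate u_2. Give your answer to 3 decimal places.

u_2 = 2.500 − 0.975·(2.500 − 2.250) / (0.975 − (-3.884))
   = 2.500 − (0.24375)/(4.85900) = 2.44984

2.450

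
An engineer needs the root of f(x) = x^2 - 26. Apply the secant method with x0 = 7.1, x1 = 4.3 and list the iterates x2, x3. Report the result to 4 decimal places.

4.9588, 5.1111

f(7.1) = 24.410000, f(4.3) = -7.510000
x2 = 4.300000 − (-7.510000)·(4.300000 − 7.100000) / (-7.510000 − 24.410000) = 4.300000 − (21.028000)/(-31.920000) = 4.958772
f(4.958772) = -1.410581
x3 = 4.958772 − (-1.410581)·(4.958772 − 4.300000) / (-1.410581 − (-7.510000)) = 4.958772 − (-0.929251)/(6.099419) = 5.111123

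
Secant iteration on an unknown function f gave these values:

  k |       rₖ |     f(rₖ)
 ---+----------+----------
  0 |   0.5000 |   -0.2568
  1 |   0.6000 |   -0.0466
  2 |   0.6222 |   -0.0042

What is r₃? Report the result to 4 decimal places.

r₃ = 0.6222 − (-0.0042)·(0.6222 − 0.6000) / (-0.0042 − (-0.0466))
   = 0.6222 − (-0.000093)/(0.042400) = 0.624399

0.6244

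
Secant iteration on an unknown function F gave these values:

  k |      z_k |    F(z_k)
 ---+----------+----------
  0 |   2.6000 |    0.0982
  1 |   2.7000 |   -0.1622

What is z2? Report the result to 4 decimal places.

z2 = 2.7000 − (-0.1622)·(2.7000 − 2.6000) / (-0.1622 − 0.0982)
   = 2.7000 − (-0.016220)/(-0.260400) = 2.637711

2.6377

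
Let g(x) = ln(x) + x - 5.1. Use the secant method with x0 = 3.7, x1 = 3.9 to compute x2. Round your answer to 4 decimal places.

g(3.7) = -0.091667, g(3.9) = 0.160977
x2 = 3.900000 − 0.160977·(3.900000 − 3.700000) / (0.160977 − (-0.091667)) = 3.900000 − (0.032195)/(0.252644) = 3.772566

3.7726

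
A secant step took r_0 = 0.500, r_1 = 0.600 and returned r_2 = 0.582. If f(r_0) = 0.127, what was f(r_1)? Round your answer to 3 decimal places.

The secant line through (0.500, 0.127) and (0.600, f(r_1)) crosses zero at r_2 = 0.582.
So (0.500, 0.127), (0.600, f(r_1)), (0.582, 0) are collinear:
f(r_1) = 0.127 · (0.600 − 0.582) / (0.500 − 0.582) = 0.127 · (0.01800)/(-0.08200) = -0.02788

-0.028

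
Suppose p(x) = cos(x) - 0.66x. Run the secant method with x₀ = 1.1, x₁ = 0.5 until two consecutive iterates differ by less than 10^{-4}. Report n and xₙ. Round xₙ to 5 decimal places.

n = 5, xₙ = 0.91905

p(1.1) = -0.2724039, p(0.5) = 0.5475826
x₂ = 0.5000000 − 0.5475826·(-0.6000000)/(0.8199864) = 0.9006768;  |Δ| = 0.4006768
p(0.9006768) = 0.0266330
x₃ = 0.9006768 − 0.0266330·(0.4006768)/(-0.5209496) = 0.9211610;  |Δ| = 0.0204842
p(0.9211610) = -0.0030702
x₄ = 0.9211610 − (-0.0030702)·(0.0204842)/(-0.0297032) = 0.9190437;  |Δ| = 0.0021173
p(0.9190437) = 0.0000119
x₅ = 0.9190437 − 0.0000119·(-0.0021173)/(0.0030820) = 0.9190519;  |Δ| = 0.0000082
|x₅ − x₄| = 0.0000082 < 10^{-4}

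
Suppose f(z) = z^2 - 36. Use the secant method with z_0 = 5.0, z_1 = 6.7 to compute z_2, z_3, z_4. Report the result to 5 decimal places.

5.94017, 5.99669, 6.00002

f(5.0) = -11.0000000, f(6.7) = 8.8900000
z_2 = 6.7000000 − 8.8900000·(6.7000000 − 5.0000000) / (8.8900000 − (-11.0000000)) = 6.7000000 − (15.1130000)/(19.8900000) = 5.9401709
f(5.9401709) = -0.7143692
z_3 = 5.9401709 − (-0.7143692)·(5.9401709 − 6.7000000) / (-0.7143692 − 8.8900000) = 5.9401709 − (0.5427985)/(-9.6043692) = 5.9966867
f(5.9966867) = -0.0397483
z_4 = 5.9966867 − (-0.0397483)·(5.9966867 − 5.9401709) / (-0.0397483 − (-0.7143692)) = 5.9966867 − (-0.0022464)/(0.6746209) = 6.0000166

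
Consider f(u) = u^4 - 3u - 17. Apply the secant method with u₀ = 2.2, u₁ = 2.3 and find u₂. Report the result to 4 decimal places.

2.2041

f(2.2) = -0.174400, f(2.3) = 4.084100
u₂ = 2.300000 − 4.084100·(2.300000 − 2.200000) / (4.084100 − (-0.174400)) = 2.300000 − (0.408410)/(4.258500) = 2.204095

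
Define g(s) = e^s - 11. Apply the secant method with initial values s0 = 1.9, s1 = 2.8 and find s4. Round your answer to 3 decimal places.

2.399

g(1.9) = -4.31411, g(2.8) = 5.44465
s2 = 2.80000 − 5.44465·(2.80000 − 1.90000) / (5.44465 − (-4.31411)) = 2.80000 − (4.90018)/(9.75875) = 2.29787
g(2.29787) = -1.04706
s3 = 2.29787 − (-1.04706)·(2.29787 − 2.80000) / (-1.04706 − 5.44465) = 2.29787 − (0.52576)/(-6.49171) = 2.37886
g(2.37886) = -0.20743
s4 = 2.37886 − (-0.20743)·(2.37886 − 2.29787) / (-0.20743 − (-1.04706)) = 2.37886 − (-0.01680)/(0.83963) = 2.39887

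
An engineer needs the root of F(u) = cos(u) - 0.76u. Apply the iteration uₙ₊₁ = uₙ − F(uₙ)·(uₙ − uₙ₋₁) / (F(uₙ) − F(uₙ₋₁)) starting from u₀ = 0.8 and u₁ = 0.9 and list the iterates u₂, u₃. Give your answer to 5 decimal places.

F(0.8) = 0.0887067, F(0.9) = -0.0623900
u₂ = 0.9000000 − (-0.0623900)·(0.9000000 − 0.8000000) / (-0.0623900 − 0.0887067) = 0.9000000 − (-0.0062390)/(-0.1510967) = 0.8587086
F(0.8587086) = 0.0007971
u₃ = 0.8587086 − 0.0007971·(0.8587086 − 0.9000000) / (0.0007971 − (-0.0623900)) = 0.8587086 − (-0.0000329)/(0.0631872) = 0.8592295

0.85871, 0.85923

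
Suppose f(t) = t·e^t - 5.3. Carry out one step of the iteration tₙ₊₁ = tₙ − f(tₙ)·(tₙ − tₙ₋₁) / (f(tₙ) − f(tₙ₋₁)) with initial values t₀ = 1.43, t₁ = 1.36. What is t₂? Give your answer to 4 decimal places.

f(1.43) = 0.675540, f(1.36) = -0.001177
t₂ = 1.360000 − (-0.001177)·(1.360000 − 1.430000) / (-0.001177 − 0.675540) = 1.360000 − (0.000082)/(-0.676717) = 1.360122

1.3601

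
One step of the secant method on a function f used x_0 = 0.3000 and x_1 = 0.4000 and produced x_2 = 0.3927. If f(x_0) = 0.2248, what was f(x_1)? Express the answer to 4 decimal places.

The secant line through (0.3000, 0.2248) and (0.4000, f(x_1)) crosses zero at x_2 = 0.3927.
So (0.3000, 0.2248), (0.4000, f(x_1)), (0.3927, 0) are collinear:
f(x_1) = 0.2248 · (0.4000 − 0.3927) / (0.3000 − 0.3927) = 0.2248 · (0.007300)/(-0.092700) = -0.017703

-0.0177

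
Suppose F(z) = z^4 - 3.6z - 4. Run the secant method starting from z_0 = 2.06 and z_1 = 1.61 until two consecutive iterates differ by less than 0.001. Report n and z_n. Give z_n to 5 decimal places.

F(2.06) = 6.5921410, F(1.61) = -3.0770176
z_2 = 1.6100000 − (-3.0770176)·(-0.4500000)/(-9.6691586) = 1.7532036;  |Δ| = 0.1432036
F(1.7532036) = -0.8637615
z_3 = 1.7532036 − (-0.8637615)·(0.1432036)/(2.2132561) = 1.8090912;  |Δ| = 0.0558877
F(1.8090912) = 0.1985638
z_4 = 1.8090912 − 0.1985638·(0.0558877)/(1.0623252) = 1.7986450;  |Δ| = 0.0104462
F(1.7986450) = -0.0090954
z_5 = 1.7986450 − (-0.0090954)·(-0.0104462)/(-0.2076592) = 1.7991026;  |Δ| = 0.0004575
|z_5 − z_4| = 0.0004575 < 0.001

n = 5, z_n = 1.79910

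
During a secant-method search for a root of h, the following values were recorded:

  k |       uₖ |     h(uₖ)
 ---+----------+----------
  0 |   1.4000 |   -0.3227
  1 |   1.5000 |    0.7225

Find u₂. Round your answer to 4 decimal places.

1.4309

u₂ = 1.5000 − 0.7225·(1.5000 − 1.4000) / (0.7225 − (-0.3227))
   = 1.5000 − (0.072250)/(1.045200) = 1.430874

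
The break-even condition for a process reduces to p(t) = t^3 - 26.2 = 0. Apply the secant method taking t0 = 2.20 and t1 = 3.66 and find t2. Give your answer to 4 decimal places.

2.7916

p(2.20) = -15.552000, p(3.66) = 22.827896
t2 = 3.660000 − 22.827896·(3.660000 − 2.200000) / (22.827896 − (-15.552000)) = 3.660000 − (33.328728)/(38.379896) = 2.791610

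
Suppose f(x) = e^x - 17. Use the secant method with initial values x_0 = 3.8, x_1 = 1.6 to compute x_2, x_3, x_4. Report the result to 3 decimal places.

f(3.8) = 27.70118, f(1.6) = -12.04697
x_2 = 1.60000 − (-12.04697)·(1.60000 − 3.80000) / (-12.04697 − 27.70118) = 1.60000 − (26.50333)/(-39.74815) = 2.26678
f(2.26678) = -7.35170
x_3 = 2.26678 − (-7.35170)·(2.26678 − 1.60000) / (-7.35170 − (-12.04697)) = 2.26678 − (-4.90198)/(4.69526) = 3.31081
f(3.31081) = 10.40725
x_4 = 3.31081 − 10.40725·(3.31081 − 2.26678) / (10.40725 − (-7.35170)) = 3.31081 − (10.86544)/(17.75895) = 2.69898

2.267, 3.311, 2.699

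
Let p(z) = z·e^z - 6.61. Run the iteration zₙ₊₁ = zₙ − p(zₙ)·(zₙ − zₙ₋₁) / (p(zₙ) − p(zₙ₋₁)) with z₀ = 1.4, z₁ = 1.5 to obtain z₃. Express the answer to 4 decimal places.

1.4899

p(1.4) = -0.932720, p(1.5) = 0.112534
z₂ = 1.500000 − 0.112534·(1.500000 − 1.400000) / (0.112534 − (-0.932720)) = 1.500000 − (0.011253)/(1.045254) = 1.489234
p(1.489234) = -0.007188
z₃ = 1.489234 − (-0.007188)·(1.489234 − 1.500000) / (-0.007188 − 0.112534) = 1.489234 − (0.000077)/(-0.119721) = 1.489880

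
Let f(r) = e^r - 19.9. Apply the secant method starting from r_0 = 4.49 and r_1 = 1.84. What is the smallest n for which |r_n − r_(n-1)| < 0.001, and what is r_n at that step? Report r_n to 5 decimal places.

n = 8, r_n = 2.99072

f(4.49) = 69.2214459, f(1.84) = -13.6034617
r_2 = 1.8400000 − (-13.6034617)·(-2.6500000)/(-82.8249076) = 2.2752456;  |Δ| = 0.4352456
f(2.2752456) = -10.1696919
r_3 = 2.2752456 − (-10.1696919)·(0.4352456)/(3.4337699) = 3.5642991;  |Δ| = 1.2890536
f(3.5642991) = 15.4146935
r_4 = 3.5642991 − 15.4146935·(1.2890536)/(25.5843853) = 2.7876392;  |Δ| = 0.7766599
f(2.7876392) = -3.6573703
r_5 = 2.7876392 − (-3.6573703)·(-0.7766599)/(-19.0720638) = 2.9365761;  |Δ| = 0.1489368
f(2.9365761) = -1.0488093
r_6 = 2.9365761 − (-1.0488093)·(0.1489368)/(2.6085610) = 2.9964583;  |Δ| = 0.0598822
f(2.9964583) = 0.1145251
r_7 = 2.9964583 − 0.1145251·(0.0598822)/(1.1633343) = 2.9905631;  |Δ| = 0.0058951
f(2.9905631) = -0.0031161
r_8 = 2.9905631 − (-0.0031161)·(-0.0058951)/(-0.1176412) = 2.9907193;  |Δ| = 0.0001562
|r_8 − r_7| = 0.0001562 < 0.001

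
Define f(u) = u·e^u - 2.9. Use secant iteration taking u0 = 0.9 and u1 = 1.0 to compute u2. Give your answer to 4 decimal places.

f(0.9) = -0.686357, f(1.0) = -0.181718
u2 = 1.000000 − (-0.181718)·(1.000000 − 0.900000) / (-0.181718 − (-0.686357)) = 1.000000 − (-0.018172)/(0.504639) = 1.036010

1.0360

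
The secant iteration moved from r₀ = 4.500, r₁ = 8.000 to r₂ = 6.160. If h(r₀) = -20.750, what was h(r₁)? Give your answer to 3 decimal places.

23.000

The secant line through (4.500, -20.750) and (8.000, h(r₁)) crosses zero at r₂ = 6.160.
So (4.500, -20.750), (8.000, h(r₁)), (6.160, 0) are collinear:
h(r₁) = -20.750 · (8.000 − 6.160) / (4.500 − 6.160) = -20.750 · (1.84000)/(-1.66000) = 23.00000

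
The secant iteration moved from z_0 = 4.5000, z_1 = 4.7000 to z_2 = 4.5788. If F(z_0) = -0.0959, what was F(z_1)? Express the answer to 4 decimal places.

The secant line through (4.5000, -0.0959) and (4.7000, F(z_1)) crosses zero at z_2 = 4.5788.
So (4.5000, -0.0959), (4.7000, F(z_1)), (4.5788, 0) are collinear:
F(z_1) = -0.0959 · (4.7000 − 4.5788) / (4.5000 − 4.5788) = -0.0959 · (0.121200)/(-0.078800) = 0.147501

0.1475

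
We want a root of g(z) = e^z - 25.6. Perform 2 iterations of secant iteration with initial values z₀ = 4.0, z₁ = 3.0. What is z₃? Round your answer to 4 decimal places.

g(4.0) = 28.998150, g(3.0) = -5.514463
z₂ = 3.000000 − (-5.514463)·(3.000000 − 4.000000) / (-5.514463 − 28.998150) = 3.000000 − (5.514463)/(-34.512613) = 3.159781
g(3.159781) = -2.034563
z₃ = 3.159781 − (-2.034563)·(3.159781 − 3.000000) / (-2.034563 − (-5.514463)) = 3.159781 − (-0.325085)/(3.479900) = 3.253199

3.2532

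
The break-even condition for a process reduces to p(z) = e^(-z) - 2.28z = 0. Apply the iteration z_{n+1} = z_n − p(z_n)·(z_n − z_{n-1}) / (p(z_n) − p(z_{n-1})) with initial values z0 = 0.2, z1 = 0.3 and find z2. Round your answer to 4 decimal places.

p(0.2) = 0.362731, p(0.3) = 0.056818
z2 = 0.300000 − 0.056818·(0.300000 − 0.200000) / (0.056818 − 0.362731) = 0.300000 − (0.005682)/(-0.305913) = 0.318573

0.3186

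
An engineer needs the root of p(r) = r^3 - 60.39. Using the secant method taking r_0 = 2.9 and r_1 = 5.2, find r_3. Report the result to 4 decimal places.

3.8375

p(2.9) = -36.001000, p(5.2) = 80.218000
r_2 = 5.200000 − 80.218000·(5.200000 − 2.900000) / (80.218000 − (-36.001000)) = 5.200000 − (184.501400)/(116.219000) = 3.612468
p(3.612468) = -13.247570
r_3 = 3.612468 − (-13.247570)·(3.612468 − 5.200000) / (-13.247570 − 80.218000) = 3.612468 − (21.030943)/(-93.465570) = 3.837481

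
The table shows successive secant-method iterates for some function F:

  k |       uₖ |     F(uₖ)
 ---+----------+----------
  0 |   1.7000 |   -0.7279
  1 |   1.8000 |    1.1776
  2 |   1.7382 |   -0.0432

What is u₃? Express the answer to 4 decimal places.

1.7404

u₃ = 1.7382 − (-0.0432)·(1.7382 − 1.8000) / (-0.0432 − 1.1776)
   = 1.7382 − (0.002670)/(-1.220800) = 1.740387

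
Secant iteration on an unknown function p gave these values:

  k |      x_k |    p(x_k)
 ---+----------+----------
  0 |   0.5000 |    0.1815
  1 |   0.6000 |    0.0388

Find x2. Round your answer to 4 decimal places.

x2 = 0.6000 − 0.0388·(0.6000 − 0.5000) / (0.0388 − 0.1815)
   = 0.6000 − (0.003880)/(-0.142700) = 0.627190

0.6272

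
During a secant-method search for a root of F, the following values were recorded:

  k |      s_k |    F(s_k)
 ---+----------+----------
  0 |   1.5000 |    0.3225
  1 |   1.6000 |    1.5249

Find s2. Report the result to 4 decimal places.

1.4732

s2 = 1.6000 − 1.5249·(1.6000 − 1.5000) / (1.5249 − 0.3225)
   = 1.6000 − (0.152490)/(1.202400) = 1.473179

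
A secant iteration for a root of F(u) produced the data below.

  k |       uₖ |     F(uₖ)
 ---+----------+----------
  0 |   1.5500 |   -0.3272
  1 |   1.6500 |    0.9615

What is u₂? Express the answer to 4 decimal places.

1.5754

u₂ = 1.6500 − 0.9615·(1.6500 − 1.5500) / (0.9615 − (-0.3272))
   = 1.6500 − (0.096150)/(1.288700) = 1.575390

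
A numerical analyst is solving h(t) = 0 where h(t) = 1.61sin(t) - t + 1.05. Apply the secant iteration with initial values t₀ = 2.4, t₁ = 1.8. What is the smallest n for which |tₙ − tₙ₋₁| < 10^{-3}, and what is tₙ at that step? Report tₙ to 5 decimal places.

h(2.4) = -0.2625043, h(1.8) = 0.8178947
t₂ = 1.8000000 − 0.8178947·(-0.6000000)/(1.0803990) = 2.2542181;  |Δ| = 0.4542181
h(2.2542181) = 0.0442025
t₃ = 2.2542181 − 0.0442025·(0.4542181)/(-0.7736922) = 2.2801685;  |Δ| = 0.0259504
h(2.2801685) = -0.0085472
t₄ = 2.2801685 − (-0.0085472)·(0.0259504)/(-0.0527497) = 2.2759637;  |Δ| = 0.0042048
h(2.2759637) = 0.0000563
t₅ = 2.2759637 − 0.0000563·(-0.0042048)/(0.0086036) = 2.2759912;  |Δ| = 0.0000275
|t₅ − t₄| = 0.0000275 < 10^{-3}

n = 5, tₙ = 2.27599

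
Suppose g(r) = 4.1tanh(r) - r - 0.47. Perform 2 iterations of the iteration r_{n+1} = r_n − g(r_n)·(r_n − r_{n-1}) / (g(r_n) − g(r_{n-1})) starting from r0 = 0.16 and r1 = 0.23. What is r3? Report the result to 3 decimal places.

0.153

g(0.16) = 0.02046, g(0.23) = 0.22672
r2 = 0.23000 − 0.22672·(0.23000 − 0.16000) / (0.22672 − 0.02046) = 0.23000 − (0.01587)/(0.20626) = 0.15306
g(0.15306) = -0.00038
r3 = 0.15306 − (-0.00038)·(0.15306 − 0.23000) / (-0.00038 − 0.22672) = 0.15306 − (0.00003)/(-0.22710) = 0.15319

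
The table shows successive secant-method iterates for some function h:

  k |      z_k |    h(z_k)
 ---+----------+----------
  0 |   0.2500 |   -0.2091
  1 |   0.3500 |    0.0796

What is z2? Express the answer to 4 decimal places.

0.3224

z2 = 0.3500 − 0.0796·(0.3500 − 0.2500) / (0.0796 − (-0.2091))
   = 0.3500 − (0.007960)/(0.288700) = 0.322428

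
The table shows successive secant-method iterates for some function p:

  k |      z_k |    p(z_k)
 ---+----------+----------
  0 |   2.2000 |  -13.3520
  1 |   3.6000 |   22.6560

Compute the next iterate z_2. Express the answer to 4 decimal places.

z_2 = 3.6000 − 22.6560·(3.6000 − 2.2000) / (22.6560 − (-13.3520))
   = 3.6000 − (31.718400)/(36.008000) = 2.719129

2.7191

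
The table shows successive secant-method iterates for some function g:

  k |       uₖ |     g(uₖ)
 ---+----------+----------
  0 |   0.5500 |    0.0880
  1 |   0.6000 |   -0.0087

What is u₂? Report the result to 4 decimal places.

u₂ = 0.6000 − (-0.0087)·(0.6000 − 0.5500) / (-0.0087 − 0.0880)
   = 0.6000 − (-0.000435)/(-0.096700) = 0.595502

0.5955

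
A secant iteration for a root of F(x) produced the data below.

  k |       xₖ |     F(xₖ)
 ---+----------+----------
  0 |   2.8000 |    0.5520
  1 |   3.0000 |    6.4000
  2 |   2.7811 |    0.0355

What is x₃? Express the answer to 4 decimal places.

2.7799

x₃ = 2.7811 − 0.0355·(2.7811 − 3.0000) / (0.0355 − 6.4000)
   = 2.7811 − (-0.007771)/(-6.364500) = 2.779879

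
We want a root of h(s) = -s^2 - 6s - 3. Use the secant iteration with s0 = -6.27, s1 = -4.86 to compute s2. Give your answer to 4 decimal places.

h(-6.27) = -4.692900, h(-4.86) = 2.540400
s2 = -4.860000 − 2.540400·(-4.860000 − (-6.270000)) / (2.540400 − (-4.692900)) = -4.860000 − (3.581964)/(7.233300) = -5.355205

-5.3552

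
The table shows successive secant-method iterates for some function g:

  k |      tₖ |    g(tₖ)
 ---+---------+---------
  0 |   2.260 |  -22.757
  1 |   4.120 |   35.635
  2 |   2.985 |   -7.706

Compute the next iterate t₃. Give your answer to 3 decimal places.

t₃ = 2.985 − (-7.706)·(2.985 − 4.120) / (-7.706 − 35.635)
   = 2.985 − (8.74631)/(-43.34100) = 3.18680

3.187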